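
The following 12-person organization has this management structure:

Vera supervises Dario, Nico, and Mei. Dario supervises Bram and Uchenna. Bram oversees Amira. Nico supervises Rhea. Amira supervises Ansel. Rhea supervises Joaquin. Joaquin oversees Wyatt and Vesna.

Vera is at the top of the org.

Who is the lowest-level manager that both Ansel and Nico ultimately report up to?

Vera

Ansel's chain of managers is Amira, Bram, Dario, Vera. Nico's chain of managers is Vera. The first manager that appears in both chains is Vera.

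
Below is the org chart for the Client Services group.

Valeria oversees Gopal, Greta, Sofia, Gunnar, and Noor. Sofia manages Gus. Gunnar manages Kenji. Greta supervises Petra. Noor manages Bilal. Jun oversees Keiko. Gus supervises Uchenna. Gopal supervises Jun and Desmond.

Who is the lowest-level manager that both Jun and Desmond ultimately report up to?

Gopal

Jun's chain of managers is Gopal, Valeria. Desmond's chain of managers is Gopal, Valeria. The first manager that appears in both chains is Gopal.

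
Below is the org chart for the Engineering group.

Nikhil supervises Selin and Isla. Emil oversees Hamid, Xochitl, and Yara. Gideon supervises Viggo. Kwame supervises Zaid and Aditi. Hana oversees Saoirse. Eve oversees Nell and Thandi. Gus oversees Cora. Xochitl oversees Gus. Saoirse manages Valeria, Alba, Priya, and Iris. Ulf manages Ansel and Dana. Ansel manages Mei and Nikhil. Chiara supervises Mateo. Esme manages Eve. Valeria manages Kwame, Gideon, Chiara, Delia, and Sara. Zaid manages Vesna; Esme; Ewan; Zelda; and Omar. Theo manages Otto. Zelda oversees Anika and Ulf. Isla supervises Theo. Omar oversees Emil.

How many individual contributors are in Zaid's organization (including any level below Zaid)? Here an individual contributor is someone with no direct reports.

The people in Zaid's organization with no one reporting to them are Vesna, Ewan, Thandi, Nell, Anika, Dana, Selin, Otto, Mei, Yara, Cora, Hamid. That is 12.

12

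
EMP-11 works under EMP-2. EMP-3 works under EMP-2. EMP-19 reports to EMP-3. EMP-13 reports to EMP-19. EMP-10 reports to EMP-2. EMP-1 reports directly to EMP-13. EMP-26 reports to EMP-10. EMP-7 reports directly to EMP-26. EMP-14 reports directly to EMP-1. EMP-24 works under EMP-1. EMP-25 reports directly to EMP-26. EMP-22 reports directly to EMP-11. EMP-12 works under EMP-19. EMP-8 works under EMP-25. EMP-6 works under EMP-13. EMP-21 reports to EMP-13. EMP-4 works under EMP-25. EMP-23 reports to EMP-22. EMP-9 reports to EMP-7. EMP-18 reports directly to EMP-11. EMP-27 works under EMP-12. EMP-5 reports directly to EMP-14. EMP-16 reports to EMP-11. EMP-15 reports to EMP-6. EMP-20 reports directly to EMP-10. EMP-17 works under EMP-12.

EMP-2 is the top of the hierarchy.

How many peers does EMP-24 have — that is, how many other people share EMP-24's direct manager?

EMP-24 reports to EMP-1. EMP-1's other direct reports are EMP-14 — 1 peer.

1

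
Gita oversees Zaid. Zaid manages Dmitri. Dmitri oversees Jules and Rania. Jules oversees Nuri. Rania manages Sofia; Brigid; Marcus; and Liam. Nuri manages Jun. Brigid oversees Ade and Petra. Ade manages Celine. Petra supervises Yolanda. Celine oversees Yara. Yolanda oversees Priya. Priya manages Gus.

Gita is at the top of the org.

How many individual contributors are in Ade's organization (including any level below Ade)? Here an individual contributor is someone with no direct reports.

1

The only person in Ade's organization with no one reporting to them is Yara. That is 1.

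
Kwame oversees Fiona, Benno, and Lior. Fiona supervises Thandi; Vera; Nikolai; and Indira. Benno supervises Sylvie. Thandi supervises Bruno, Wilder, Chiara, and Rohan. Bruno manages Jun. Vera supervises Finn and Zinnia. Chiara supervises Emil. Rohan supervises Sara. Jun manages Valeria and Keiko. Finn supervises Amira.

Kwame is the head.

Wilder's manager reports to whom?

Wilder reports to Thandi, and Thandi reports to Fiona. So Wilder's skip-level manager is Fiona.

Fiona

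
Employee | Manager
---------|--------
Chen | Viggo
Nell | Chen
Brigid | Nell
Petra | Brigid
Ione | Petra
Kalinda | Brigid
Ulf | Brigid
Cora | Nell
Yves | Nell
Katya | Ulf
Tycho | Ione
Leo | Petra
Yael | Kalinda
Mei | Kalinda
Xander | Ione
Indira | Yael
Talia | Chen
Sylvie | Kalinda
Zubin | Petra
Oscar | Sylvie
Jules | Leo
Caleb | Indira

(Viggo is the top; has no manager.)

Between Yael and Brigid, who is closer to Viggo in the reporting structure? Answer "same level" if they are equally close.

Brigid

Yael is 5 levels below Viggo; Brigid is 3. Brigid is higher.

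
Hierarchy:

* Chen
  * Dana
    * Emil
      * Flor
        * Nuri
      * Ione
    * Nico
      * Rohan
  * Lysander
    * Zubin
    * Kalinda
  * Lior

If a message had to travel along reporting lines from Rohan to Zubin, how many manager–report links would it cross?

Rohan is 3 levels below Chen, and Zubin is 2 levels below Chen (their lowest common manager). The shortest path runs up from Rohan to Chen and back down to Zubin: 3 + 2 = 5 links.

5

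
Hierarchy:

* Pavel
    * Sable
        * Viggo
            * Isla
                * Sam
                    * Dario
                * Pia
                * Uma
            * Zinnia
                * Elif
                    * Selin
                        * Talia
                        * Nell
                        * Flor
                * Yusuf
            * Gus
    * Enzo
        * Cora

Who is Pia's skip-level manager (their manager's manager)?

Viggo

Pia reports to Isla, and Isla reports to Viggo. So Pia's skip-level manager is Viggo.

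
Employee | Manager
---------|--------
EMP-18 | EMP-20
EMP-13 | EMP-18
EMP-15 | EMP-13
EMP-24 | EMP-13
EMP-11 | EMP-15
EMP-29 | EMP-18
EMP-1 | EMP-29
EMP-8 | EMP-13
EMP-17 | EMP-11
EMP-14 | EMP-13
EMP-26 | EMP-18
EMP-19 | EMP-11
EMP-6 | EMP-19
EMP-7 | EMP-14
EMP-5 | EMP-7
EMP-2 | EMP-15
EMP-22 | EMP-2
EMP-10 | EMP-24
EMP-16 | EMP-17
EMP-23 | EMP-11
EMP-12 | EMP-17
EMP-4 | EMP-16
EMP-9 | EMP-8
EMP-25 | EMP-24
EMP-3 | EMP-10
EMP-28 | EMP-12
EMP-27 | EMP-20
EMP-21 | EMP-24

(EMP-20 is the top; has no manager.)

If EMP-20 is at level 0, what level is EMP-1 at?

Chain from EMP-1 up to EMP-20: EMP-1 → EMP-29 → EMP-18 → EMP-20. That is 3 steps up, so EMP-1 is 3 levels below EMP-20.

3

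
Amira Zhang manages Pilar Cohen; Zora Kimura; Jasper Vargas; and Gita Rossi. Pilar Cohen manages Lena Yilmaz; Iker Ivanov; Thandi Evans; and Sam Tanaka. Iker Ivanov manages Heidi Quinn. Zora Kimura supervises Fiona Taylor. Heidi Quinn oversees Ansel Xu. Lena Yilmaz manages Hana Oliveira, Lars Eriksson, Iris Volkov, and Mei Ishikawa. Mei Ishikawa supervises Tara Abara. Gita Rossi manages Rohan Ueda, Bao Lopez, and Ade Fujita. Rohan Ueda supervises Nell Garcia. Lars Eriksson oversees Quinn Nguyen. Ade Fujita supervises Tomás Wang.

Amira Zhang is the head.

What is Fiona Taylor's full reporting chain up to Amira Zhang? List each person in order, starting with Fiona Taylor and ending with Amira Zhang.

Fiona Taylor -> Zora Kimura -> Amira Zhang

Fiona Taylor reports to Zora Kimura. Zora Kimura reports to Amira Zhang. Amira Zhang is at the top.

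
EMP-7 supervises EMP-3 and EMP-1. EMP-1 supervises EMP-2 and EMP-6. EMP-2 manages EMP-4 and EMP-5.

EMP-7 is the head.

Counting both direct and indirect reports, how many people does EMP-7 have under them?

6

EMP-7 directly manages EMP-1, EMP-3. Under EMP-1: EMP-6, EMP-2, EMP-5, EMP-4 (4). EMP-3 has no reports. So EMP-7's organization is 2 direct reports plus everyone under them: 5 + 1 = 6.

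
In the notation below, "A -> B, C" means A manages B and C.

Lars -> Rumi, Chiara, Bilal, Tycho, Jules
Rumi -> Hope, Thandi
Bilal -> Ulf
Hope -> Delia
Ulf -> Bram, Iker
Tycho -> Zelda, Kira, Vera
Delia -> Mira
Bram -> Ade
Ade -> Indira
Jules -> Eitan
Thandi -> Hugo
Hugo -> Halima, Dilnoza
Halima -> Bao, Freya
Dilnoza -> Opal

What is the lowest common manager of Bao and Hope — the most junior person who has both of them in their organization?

Rumi

Bao's chain of managers is Halima, Hugo, Thandi, Rumi, Lars. Hope's chain of managers is Rumi, Lars. The first manager that appears in both chains is Rumi.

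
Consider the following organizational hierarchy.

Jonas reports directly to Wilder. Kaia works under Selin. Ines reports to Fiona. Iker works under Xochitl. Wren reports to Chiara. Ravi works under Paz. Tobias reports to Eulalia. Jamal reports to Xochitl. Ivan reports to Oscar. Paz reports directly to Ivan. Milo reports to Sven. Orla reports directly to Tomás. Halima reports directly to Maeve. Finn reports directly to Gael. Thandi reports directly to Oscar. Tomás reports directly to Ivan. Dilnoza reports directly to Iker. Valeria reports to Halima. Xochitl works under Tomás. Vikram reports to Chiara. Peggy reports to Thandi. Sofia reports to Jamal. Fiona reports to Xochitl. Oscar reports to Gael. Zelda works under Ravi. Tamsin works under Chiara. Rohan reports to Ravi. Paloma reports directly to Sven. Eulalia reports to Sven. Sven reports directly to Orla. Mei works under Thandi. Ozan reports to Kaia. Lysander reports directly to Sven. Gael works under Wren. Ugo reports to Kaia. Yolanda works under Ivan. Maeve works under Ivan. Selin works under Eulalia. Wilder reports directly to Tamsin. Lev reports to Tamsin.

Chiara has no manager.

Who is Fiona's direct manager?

Xochitl

Fiona reports directly to Xochitl.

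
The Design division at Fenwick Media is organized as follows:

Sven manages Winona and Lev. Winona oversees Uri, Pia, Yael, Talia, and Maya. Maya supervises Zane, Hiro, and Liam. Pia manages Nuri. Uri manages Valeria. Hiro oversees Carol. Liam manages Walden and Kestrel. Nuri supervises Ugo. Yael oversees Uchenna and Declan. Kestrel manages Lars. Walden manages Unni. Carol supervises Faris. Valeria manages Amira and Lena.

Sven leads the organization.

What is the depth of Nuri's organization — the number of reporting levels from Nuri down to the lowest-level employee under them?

The longest chain under Nuri runs Nuri → Ugo, which is 1 level below Nuri.

1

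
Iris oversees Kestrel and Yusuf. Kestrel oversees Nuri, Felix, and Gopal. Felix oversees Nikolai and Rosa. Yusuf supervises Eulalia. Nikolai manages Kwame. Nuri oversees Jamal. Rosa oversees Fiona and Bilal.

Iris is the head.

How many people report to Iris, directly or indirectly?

Iris directly manages Kestrel, Yusuf. Under Kestrel: Nuri, Jamal, Felix, Rosa, Bilal, Fiona, Nikolai, Kwame, Gopal (9). Under Yusuf: Eulalia (1). So Iris's organization is 2 direct reports plus everyone under them: 10 + 2 = 12.

12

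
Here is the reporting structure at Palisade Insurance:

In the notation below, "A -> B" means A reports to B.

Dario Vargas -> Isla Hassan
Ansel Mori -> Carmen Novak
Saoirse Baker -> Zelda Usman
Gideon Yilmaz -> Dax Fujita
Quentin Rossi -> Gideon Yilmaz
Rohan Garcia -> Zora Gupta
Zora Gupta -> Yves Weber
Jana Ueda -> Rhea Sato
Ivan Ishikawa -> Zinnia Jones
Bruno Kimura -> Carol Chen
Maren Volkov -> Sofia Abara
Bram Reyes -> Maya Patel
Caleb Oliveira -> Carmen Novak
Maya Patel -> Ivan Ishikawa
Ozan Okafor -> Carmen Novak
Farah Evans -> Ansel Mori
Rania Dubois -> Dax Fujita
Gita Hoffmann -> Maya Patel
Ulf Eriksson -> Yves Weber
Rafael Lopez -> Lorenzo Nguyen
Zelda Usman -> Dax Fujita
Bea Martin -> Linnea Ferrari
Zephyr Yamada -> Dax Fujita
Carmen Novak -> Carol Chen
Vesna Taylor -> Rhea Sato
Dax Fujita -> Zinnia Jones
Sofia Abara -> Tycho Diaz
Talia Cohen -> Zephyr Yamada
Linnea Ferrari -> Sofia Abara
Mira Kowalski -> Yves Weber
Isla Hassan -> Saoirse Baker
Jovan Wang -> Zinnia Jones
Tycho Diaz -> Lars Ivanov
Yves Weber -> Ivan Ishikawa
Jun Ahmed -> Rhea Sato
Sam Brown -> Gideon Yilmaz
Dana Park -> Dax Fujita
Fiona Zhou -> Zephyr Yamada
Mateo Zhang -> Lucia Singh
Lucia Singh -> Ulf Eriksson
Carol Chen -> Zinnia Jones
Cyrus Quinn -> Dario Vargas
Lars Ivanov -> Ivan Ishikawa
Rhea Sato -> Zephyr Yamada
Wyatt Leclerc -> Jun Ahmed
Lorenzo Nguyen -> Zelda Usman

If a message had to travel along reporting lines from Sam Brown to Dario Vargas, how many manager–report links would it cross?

Sam Brown is 2 levels below Dax Fujita, and Dario Vargas is 4 levels below Dax Fujita (their lowest common manager). The shortest path runs up from Sam Brown to Dax Fujita and back down to Dario Vargas: 2 + 4 = 6 links.

6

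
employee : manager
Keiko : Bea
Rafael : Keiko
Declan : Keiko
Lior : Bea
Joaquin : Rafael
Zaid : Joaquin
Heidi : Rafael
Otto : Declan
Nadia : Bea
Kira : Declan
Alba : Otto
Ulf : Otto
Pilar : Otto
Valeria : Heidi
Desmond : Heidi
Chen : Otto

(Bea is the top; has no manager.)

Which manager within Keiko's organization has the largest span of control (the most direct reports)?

Direct-report counts within Keiko's organization: Keiko has 2; Declan has 2; Otto has 4; Rafael has 2; Heidi has 2; Joaquin has 1. The largest is 4, held by Otto.

Otto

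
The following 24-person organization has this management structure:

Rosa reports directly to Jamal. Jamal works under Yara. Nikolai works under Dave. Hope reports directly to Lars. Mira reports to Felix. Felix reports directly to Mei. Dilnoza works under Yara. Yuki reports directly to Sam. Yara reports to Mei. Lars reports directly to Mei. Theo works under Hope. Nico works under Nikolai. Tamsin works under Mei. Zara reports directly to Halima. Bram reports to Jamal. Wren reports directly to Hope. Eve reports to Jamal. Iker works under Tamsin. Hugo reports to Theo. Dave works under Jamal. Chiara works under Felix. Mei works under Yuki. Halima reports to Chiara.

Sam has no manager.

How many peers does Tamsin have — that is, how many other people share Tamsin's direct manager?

3

Tamsin reports to Mei. Mei's other direct reports are Yara, Felix, Lars — 3 peers.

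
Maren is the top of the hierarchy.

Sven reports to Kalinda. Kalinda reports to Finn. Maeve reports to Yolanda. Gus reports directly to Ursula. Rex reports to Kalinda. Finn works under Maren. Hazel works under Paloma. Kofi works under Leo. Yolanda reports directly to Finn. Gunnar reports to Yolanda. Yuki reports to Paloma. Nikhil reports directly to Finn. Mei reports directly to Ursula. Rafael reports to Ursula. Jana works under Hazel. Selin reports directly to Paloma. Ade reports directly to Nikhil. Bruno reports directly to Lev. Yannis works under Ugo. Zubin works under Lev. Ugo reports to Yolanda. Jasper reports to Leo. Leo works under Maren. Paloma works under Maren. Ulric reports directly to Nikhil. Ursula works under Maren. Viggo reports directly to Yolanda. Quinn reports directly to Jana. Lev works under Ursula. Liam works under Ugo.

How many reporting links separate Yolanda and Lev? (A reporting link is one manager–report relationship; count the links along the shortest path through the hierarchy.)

Yolanda is 2 levels below Maren, and Lev is 2 levels below Maren (their lowest common manager). The shortest path runs up from Yolanda to Maren and back down to Lev: 2 + 2 = 4 links.

4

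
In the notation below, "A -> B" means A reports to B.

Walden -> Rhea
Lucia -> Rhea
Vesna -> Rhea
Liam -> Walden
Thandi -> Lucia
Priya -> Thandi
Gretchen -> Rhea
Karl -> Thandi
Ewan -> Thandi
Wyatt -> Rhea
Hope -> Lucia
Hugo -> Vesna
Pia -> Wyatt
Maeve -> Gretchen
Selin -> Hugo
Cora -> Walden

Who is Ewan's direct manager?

Ewan reports directly to Thandi.

Thandi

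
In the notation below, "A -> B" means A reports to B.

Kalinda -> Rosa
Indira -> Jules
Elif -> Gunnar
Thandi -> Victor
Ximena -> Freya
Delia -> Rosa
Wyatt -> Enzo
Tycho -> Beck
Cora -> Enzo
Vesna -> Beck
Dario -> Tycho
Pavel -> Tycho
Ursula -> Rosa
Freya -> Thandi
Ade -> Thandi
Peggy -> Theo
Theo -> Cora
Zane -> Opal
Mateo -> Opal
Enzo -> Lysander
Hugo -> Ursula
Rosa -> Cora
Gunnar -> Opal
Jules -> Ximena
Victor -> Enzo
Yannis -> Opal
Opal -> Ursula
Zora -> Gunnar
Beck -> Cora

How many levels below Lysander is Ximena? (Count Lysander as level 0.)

Chain from Ximena up to Lysander: Ximena → Freya → Thandi → Victor → Enzo → Lysander. That is 5 steps up, so Ximena is 5 levels below Lysander.

5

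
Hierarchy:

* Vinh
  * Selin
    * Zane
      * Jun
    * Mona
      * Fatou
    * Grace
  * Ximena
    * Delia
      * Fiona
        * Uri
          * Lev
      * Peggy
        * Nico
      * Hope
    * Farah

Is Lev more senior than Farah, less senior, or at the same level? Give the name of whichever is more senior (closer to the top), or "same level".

Lev is 5 levels below Vinh; Farah is 2. Farah is higher.

Farah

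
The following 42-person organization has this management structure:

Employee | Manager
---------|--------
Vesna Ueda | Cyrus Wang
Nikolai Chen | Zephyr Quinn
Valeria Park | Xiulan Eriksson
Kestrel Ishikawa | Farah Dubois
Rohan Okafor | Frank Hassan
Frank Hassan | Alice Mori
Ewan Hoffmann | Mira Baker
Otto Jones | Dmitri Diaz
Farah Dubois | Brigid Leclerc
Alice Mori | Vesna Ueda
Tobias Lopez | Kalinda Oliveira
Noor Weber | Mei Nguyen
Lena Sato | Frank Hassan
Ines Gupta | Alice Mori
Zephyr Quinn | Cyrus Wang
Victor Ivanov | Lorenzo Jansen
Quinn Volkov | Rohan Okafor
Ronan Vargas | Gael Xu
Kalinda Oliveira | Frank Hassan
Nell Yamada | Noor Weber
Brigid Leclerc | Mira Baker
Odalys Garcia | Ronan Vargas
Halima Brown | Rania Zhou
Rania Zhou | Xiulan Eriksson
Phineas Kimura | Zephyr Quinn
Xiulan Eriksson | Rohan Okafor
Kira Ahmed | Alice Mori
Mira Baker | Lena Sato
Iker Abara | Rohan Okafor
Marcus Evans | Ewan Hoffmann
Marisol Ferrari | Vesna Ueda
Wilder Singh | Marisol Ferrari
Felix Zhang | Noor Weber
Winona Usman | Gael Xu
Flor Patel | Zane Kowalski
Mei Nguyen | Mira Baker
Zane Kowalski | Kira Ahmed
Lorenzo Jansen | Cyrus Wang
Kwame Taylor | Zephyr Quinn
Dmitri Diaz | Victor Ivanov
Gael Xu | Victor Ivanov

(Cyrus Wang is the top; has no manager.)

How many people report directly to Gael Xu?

2

Gael Xu directly manages Ronan Vargas, Winona Usman. That is 2 direct reports.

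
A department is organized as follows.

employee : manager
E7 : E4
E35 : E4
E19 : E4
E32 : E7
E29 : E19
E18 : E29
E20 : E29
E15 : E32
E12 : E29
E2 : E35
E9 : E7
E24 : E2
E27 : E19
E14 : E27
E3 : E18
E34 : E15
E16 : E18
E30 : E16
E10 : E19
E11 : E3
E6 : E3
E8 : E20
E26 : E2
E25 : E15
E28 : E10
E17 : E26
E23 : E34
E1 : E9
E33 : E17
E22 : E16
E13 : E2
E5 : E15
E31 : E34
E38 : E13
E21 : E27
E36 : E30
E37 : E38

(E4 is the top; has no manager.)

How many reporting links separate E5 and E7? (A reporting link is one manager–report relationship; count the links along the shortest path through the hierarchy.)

E5 is in E7's organization: the chain from E5 up to E7 is E5 → E15 → E32 → E7, which is 3 links.

3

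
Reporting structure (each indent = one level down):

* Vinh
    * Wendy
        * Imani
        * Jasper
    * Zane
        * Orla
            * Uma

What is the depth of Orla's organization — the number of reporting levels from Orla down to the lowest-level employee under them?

1

The longest chain under Orla runs Orla → Uma, which is 1 level below Orla.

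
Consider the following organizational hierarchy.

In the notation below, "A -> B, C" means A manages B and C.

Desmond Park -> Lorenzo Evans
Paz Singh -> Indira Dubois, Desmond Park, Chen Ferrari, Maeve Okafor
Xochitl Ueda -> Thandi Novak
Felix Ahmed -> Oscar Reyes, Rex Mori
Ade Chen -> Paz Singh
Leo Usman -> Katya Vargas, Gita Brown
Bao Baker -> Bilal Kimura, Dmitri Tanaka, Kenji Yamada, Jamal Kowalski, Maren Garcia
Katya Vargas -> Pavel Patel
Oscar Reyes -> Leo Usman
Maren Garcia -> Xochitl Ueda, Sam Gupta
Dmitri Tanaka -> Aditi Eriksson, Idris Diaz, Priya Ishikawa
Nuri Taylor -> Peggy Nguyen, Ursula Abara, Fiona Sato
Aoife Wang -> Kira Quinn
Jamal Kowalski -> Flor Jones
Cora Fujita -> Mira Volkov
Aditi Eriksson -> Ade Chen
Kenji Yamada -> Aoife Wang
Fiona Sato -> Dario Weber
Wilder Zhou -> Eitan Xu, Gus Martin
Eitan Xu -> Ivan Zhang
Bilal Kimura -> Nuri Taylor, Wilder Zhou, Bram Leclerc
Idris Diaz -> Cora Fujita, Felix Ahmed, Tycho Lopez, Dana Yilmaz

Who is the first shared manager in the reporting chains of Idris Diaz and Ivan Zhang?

Bao Baker

Idris Diaz's chain of managers is Dmitri Tanaka, Bao Baker. Ivan Zhang's chain of managers is Eitan Xu, Wilder Zhou, Bilal Kimura, Bao Baker. The first manager that appears in both chains is Bao Baker.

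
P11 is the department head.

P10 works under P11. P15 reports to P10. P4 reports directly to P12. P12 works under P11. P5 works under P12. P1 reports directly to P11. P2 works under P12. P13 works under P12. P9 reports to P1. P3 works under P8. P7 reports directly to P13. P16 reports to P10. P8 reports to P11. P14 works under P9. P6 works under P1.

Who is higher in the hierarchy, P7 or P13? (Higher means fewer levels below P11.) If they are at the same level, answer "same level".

P7 is 3 levels below P11; P13 is 2. P13 is higher.

P13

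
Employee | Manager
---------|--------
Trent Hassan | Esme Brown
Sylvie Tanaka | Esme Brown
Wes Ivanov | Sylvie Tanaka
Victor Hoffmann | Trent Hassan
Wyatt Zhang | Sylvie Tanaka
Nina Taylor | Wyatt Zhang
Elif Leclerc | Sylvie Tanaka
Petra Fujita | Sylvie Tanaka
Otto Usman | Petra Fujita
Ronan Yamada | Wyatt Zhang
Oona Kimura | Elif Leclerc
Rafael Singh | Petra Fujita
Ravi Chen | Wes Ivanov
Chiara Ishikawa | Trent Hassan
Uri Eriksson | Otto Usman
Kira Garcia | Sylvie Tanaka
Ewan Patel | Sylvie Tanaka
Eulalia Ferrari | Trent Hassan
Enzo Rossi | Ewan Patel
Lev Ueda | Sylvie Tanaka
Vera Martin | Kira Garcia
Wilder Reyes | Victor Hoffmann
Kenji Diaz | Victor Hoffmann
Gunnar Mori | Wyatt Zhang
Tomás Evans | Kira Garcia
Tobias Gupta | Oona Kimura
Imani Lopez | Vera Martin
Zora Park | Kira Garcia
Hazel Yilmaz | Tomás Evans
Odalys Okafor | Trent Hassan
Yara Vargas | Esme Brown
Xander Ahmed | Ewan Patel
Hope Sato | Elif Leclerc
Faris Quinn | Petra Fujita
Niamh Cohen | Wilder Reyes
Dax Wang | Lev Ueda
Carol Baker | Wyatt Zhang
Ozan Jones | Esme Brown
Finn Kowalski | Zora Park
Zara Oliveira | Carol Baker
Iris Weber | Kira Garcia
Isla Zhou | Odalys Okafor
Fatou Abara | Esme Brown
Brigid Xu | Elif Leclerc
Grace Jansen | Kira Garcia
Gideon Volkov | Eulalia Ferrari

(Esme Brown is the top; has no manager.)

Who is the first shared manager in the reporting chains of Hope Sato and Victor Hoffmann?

Hope Sato's chain of managers is Elif Leclerc, Sylvie Tanaka, Esme Brown. Victor Hoffmann's chain of managers is Trent Hassan, Esme Brown. The first manager that appears in both chains is Esme Brown.

Esme Brown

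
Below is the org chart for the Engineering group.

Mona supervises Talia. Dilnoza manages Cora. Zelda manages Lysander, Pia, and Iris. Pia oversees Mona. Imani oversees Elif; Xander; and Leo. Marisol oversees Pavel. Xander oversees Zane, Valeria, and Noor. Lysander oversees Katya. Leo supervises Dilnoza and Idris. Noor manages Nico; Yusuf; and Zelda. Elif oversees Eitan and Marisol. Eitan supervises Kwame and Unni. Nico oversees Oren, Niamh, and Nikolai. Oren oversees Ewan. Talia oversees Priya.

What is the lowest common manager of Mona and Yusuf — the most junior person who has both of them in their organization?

Noor

Mona's chain of managers is Pia, Zelda, Noor, Xander, Imani. Yusuf's chain of managers is Noor, Xander, Imani. The first manager that appears in both chains is Noor.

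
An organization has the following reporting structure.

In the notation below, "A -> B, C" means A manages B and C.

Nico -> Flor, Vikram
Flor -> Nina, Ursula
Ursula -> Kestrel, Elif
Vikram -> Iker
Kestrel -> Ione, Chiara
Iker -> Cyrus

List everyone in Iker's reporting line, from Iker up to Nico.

Iker -> Vikram -> Nico

Iker reports to Vikram. Vikram reports to Nico. Nico is at the top.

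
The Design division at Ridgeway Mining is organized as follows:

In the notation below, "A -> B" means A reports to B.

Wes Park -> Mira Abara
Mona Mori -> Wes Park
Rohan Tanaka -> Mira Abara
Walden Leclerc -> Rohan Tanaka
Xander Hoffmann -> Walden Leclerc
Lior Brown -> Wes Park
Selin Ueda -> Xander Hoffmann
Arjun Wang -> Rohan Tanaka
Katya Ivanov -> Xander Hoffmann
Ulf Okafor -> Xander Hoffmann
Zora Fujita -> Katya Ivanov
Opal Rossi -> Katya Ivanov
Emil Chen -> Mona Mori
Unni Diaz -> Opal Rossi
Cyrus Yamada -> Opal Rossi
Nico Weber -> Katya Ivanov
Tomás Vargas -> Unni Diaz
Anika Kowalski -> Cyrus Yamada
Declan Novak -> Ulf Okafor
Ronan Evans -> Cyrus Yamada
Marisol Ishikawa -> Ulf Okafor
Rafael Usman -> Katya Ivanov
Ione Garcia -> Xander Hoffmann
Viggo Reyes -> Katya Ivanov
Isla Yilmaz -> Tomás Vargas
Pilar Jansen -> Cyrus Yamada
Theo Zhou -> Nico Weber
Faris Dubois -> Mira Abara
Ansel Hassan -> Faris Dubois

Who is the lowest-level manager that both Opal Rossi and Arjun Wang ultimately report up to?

Rohan Tanaka

Opal Rossi's chain of managers is Katya Ivanov, Xander Hoffmann, Walden Leclerc, Rohan Tanaka, Mira Abara. Arjun Wang's chain of managers is Rohan Tanaka, Mira Abara. The first manager that appears in both chains is Rohan Tanaka.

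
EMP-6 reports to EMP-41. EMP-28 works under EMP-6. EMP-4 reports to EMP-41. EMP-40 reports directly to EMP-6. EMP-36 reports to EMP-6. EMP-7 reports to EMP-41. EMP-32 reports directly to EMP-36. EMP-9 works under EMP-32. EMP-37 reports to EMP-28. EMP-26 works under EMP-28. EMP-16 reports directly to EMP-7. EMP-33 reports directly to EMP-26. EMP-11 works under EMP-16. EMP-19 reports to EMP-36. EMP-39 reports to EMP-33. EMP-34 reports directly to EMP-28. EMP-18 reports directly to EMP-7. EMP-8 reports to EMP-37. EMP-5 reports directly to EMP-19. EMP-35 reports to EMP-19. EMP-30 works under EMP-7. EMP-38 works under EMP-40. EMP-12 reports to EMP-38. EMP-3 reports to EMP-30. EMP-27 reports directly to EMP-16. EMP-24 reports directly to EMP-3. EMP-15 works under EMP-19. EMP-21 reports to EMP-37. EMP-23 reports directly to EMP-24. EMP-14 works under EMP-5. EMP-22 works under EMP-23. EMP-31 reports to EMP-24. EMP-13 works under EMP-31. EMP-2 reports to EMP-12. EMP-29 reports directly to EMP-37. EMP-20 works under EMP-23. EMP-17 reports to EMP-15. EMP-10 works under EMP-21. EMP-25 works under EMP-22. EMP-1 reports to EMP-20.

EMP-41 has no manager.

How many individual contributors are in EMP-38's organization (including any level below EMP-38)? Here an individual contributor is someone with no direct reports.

The only person in EMP-38's organization with no one reporting to them is EMP-2. That is 1.

1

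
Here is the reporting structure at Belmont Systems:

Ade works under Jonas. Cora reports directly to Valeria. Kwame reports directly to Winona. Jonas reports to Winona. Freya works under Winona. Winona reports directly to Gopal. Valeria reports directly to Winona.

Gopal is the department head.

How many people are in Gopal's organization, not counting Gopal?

Gopal directly manages Winona. Under Winona: Freya, Kwame, Jonas, Ade, Valeria, Cora (6). That's 7 in total.

7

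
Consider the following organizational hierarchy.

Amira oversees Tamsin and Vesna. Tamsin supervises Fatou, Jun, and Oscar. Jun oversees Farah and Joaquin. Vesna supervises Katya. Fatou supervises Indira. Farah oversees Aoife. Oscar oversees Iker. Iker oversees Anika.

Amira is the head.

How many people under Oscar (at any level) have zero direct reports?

The only person in Oscar's organization with no one reporting to them is Anika. That is 1.

1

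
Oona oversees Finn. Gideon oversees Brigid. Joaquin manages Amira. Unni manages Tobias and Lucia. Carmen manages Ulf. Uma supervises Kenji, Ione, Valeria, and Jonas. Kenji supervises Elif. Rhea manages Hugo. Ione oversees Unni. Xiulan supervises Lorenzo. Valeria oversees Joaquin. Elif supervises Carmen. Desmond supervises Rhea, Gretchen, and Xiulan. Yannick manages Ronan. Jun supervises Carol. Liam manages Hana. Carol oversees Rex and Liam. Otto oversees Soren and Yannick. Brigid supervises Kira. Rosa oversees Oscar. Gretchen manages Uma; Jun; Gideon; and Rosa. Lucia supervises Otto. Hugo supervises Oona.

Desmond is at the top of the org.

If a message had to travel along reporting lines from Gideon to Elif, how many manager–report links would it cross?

4

Gideon is 1 level below Gretchen, and Elif is 3 levels below Gretchen (their lowest common manager). The shortest path runs up from Gideon to Gretchen and back down to Elif: 1 + 3 = 4 links.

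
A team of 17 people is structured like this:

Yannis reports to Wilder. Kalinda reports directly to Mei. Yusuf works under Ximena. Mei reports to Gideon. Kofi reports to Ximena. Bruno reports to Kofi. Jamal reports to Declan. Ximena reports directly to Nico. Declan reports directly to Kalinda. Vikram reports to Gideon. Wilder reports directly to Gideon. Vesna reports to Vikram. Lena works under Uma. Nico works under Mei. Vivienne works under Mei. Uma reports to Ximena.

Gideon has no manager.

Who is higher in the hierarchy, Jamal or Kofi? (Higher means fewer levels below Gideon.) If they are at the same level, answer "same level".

Both Jamal and Kofi are 4 levels below Gideon.

same level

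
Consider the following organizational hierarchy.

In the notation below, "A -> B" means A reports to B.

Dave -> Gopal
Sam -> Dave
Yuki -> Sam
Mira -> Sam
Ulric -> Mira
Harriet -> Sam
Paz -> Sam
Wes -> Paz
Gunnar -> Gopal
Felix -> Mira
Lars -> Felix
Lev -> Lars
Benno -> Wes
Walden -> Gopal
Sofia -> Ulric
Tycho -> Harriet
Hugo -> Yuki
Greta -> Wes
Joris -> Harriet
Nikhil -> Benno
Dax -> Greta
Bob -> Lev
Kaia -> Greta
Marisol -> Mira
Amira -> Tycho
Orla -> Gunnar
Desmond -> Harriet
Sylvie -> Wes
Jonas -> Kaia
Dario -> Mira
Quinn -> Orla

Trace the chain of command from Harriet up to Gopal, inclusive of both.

Harriet reports to Sam. Sam reports to Dave. Dave reports to Gopal. Gopal is at the top.

Harriet -> Sam -> Dave -> Gopal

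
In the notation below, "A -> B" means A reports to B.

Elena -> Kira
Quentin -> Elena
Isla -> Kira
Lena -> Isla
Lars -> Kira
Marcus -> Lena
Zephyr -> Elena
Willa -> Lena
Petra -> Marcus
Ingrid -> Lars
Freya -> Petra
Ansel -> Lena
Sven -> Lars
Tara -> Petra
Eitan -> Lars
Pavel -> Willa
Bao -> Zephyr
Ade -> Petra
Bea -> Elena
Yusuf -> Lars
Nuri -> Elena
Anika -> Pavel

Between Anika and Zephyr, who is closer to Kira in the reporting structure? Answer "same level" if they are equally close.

Anika is 5 levels below Kira; Zephyr is 2. Zephyr is higher.

Zephyr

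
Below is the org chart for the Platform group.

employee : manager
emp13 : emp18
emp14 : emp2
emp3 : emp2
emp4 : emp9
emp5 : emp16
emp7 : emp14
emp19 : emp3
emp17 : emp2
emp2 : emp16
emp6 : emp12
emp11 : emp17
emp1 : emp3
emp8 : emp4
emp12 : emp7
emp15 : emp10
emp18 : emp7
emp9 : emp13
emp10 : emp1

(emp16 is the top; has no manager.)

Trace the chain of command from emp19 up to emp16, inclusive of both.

emp19 reports to emp3. emp3 reports to emp2. emp2 reports to emp16. emp16 is at the top.

emp19 -> emp3 -> emp2 -> emp16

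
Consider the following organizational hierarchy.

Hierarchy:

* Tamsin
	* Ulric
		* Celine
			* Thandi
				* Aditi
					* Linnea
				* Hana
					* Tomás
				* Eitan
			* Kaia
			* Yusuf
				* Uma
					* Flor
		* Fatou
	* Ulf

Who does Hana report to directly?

Thandi

Hana reports directly to Thandi.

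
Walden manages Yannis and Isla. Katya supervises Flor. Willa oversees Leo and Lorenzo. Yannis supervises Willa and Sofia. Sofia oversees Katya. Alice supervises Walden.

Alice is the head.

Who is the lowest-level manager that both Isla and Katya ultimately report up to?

Walden

Isla's chain of managers is Walden, Alice. Katya's chain of managers is Sofia, Yannis, Walden, Alice. The first manager that appears in both chains is Walden.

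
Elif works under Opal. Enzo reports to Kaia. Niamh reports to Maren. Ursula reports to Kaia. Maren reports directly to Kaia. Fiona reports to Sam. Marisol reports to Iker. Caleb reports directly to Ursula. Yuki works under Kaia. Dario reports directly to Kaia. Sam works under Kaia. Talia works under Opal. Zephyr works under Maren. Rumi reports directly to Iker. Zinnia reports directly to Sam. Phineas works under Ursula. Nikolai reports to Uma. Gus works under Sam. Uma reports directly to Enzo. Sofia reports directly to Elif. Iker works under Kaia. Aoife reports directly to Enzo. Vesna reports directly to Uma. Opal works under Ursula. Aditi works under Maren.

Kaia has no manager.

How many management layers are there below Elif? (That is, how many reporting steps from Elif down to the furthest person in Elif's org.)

1

The longest chain under Elif runs Elif → Sofia, which is 1 level below Elif.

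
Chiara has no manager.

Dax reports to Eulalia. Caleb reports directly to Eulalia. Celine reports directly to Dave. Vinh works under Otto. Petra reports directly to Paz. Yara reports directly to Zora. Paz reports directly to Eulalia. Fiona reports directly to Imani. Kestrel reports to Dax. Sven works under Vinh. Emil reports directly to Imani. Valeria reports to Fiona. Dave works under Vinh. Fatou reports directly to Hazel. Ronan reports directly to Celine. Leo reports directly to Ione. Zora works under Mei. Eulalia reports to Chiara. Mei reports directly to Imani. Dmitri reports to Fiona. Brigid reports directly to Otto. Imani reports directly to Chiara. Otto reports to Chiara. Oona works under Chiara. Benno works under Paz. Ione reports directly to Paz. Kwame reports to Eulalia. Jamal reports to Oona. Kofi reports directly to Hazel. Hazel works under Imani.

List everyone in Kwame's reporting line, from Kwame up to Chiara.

Kwame -> Eulalia -> Chiara

Kwame reports to Eulalia. Eulalia reports to Chiara. Chiara is at the top.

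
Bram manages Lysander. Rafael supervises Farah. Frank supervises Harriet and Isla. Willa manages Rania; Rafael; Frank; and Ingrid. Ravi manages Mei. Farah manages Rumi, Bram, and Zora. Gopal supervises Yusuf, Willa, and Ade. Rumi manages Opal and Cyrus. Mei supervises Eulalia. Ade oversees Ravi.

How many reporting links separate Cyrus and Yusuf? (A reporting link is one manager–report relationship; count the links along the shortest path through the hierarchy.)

6

Cyrus is 5 levels below Gopal, and Yusuf is 1 level below Gopal (their lowest common manager). The shortest path runs up from Cyrus to Gopal and back down to Yusuf: 5 + 1 = 6 links.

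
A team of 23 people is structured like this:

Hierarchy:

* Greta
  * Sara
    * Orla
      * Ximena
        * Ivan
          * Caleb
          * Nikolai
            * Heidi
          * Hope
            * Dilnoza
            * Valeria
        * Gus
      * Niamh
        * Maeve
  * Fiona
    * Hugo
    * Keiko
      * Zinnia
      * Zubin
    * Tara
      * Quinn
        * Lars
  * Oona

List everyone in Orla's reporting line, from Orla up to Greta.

Orla reports to Sara. Sara reports to Greta. Greta is at the top.

Orla -> Sara -> Greta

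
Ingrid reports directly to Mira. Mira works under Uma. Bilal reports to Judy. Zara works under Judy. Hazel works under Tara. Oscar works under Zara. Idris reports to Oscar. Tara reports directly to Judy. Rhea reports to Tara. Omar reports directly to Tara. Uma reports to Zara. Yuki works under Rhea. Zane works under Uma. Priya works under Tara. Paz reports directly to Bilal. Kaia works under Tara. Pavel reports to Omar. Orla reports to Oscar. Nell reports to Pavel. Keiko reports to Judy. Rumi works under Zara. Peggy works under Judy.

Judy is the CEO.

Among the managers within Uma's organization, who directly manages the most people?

Uma

Direct-report counts within Uma's organization: Uma has 2; Mira has 1. The largest is 2, held by Uma.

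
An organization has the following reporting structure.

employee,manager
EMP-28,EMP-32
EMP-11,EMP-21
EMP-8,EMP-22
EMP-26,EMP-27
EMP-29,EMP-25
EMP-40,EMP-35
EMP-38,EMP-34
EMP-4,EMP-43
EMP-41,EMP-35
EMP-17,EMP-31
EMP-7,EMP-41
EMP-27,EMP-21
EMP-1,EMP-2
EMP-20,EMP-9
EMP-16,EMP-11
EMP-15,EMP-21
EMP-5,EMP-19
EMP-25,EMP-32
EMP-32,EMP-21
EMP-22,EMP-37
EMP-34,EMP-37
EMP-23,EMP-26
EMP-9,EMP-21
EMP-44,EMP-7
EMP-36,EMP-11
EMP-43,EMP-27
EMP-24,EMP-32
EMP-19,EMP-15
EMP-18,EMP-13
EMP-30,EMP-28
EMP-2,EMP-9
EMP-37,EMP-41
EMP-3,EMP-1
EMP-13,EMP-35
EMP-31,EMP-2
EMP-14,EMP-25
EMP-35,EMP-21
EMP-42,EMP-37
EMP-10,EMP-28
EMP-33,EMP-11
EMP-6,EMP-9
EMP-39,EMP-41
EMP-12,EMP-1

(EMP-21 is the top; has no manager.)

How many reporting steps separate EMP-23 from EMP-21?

3

Chain from EMP-23 up to EMP-21: EMP-23 → EMP-26 → EMP-27 → EMP-21. That is 3 steps up, so EMP-23 is 3 levels below EMP-21.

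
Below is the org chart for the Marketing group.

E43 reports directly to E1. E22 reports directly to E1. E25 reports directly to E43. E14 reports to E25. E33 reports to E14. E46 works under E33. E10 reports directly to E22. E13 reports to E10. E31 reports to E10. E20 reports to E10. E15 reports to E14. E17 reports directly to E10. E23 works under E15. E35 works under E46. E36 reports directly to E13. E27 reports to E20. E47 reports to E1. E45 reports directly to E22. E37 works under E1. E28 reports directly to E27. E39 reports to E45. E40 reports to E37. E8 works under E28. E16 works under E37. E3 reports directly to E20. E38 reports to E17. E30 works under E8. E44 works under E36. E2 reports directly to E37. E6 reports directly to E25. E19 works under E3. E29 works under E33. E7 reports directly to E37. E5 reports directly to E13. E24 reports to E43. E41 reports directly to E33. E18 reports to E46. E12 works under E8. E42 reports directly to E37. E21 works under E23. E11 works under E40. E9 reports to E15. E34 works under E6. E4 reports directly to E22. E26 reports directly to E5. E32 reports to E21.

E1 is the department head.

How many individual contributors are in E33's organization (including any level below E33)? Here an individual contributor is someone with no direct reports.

The people in E33's organization with no one reporting to them are E41, E29, E18, E35. That is 4.

4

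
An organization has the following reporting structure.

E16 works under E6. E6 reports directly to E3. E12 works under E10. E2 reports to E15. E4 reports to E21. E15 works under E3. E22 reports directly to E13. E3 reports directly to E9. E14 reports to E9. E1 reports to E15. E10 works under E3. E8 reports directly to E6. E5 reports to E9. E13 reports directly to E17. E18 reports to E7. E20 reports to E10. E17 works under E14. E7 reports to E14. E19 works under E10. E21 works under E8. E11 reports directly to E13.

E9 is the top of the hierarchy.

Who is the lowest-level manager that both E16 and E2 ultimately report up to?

E16's chain of managers is E6, E3, E9. E2's chain of managers is E15, E3, E9. The first manager that appears in both chains is E3.

E3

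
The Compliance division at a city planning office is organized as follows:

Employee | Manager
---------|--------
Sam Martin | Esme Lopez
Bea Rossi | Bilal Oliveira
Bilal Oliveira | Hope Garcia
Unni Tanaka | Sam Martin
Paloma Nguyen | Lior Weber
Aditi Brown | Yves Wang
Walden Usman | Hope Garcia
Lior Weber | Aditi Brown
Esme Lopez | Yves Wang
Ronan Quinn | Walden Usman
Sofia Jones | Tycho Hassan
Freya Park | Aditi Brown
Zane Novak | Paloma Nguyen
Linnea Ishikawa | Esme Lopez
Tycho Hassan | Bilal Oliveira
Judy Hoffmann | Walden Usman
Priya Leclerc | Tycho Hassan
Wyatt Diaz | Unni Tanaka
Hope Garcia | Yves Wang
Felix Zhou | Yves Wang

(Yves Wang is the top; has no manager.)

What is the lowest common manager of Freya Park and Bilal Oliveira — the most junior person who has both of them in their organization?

Yves Wang

Freya Park's chain of managers is Aditi Brown, Yves Wang. Bilal Oliveira's chain of managers is Hope Garcia, Yves Wang. The first manager that appears in both chains is Yves Wang.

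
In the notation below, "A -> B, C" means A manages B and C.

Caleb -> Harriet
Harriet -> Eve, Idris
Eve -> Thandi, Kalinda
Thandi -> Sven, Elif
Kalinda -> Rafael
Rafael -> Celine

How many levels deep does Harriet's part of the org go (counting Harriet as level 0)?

4

The longest chain under Harriet runs Harriet → Eve → Kalinda → Rafael → Celine, which is 4 levels below Harriet.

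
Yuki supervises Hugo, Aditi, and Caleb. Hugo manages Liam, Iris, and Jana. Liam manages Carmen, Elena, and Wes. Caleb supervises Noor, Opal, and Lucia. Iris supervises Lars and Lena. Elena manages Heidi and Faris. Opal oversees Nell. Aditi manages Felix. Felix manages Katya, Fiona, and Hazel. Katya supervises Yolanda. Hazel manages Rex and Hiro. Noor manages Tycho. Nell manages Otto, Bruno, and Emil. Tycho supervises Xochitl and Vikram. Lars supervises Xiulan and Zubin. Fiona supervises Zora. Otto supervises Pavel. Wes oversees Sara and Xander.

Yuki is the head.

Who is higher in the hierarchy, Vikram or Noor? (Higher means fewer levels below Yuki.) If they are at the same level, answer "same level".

Vikram is 4 levels below Yuki; Noor is 2. Noor is higher.

Noor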